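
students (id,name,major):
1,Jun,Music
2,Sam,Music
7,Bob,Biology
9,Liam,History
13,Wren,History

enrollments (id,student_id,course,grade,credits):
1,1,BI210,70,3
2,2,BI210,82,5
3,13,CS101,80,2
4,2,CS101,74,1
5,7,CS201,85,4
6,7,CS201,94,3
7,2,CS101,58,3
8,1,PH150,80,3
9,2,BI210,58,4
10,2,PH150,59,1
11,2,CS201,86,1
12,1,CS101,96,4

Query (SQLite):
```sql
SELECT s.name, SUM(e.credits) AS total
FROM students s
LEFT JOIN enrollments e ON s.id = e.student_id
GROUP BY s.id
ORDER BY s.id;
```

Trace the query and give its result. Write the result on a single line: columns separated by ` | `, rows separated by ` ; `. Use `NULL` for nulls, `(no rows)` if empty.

LEFT JOIN keeps every students row; unmatched ones get NULL for enrollments columns.
Group by students.id and compute SUM(e.credits). SUM over an all-NULL group is NULL.
  1: ids {1, 8, 12} → SUM(e.credits)=10
  2: ids {2, 4, 7, 9, 10, 11} → SUM(e.credits)=15
  7: ids {5, 6} → SUM(e.credits)=7
  9: ids {—} → SUM(e.credits)=NULL
  13: ids {3} → SUM(e.credits)=2

Jun | 10 ; Sam | 15 ; Bob | 7 ; Liam | NULL ; Wren | 2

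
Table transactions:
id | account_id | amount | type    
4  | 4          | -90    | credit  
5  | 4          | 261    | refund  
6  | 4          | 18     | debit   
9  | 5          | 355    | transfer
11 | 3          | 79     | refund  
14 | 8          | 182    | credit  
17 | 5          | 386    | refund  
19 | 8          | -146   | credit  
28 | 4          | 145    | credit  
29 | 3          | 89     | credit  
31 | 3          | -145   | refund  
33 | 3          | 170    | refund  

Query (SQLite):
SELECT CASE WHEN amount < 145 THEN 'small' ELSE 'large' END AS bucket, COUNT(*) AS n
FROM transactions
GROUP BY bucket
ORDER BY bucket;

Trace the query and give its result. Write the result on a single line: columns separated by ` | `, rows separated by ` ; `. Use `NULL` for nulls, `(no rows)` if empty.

Bucket rows by amount < 145 → 'small' else 'large'; count each bucket.

large | 6 ; small | 6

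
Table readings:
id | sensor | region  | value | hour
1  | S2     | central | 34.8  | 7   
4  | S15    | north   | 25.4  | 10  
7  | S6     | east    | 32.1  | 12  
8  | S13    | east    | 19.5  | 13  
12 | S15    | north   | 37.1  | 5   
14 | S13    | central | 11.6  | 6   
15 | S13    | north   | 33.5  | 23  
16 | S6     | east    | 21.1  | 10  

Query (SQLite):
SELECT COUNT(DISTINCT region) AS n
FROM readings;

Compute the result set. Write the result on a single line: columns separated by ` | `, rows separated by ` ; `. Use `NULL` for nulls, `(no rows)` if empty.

3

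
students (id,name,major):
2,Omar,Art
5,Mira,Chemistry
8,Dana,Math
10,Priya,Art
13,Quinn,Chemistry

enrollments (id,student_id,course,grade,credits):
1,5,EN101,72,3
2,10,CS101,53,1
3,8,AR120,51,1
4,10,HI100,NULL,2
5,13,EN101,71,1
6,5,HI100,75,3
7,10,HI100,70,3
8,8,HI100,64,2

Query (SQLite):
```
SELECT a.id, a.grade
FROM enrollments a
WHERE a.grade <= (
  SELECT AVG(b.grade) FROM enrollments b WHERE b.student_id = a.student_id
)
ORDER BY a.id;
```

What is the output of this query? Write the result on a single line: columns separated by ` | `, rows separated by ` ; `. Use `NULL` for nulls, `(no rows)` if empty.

For each enrollments row a, compute AVG(grade) over rows sharing a.student_id.
Keep row a if a.grade <= that per-group AVG.
  student_id=5: AVG(grade) = 73.5
  student_id=8: AVG(grade) = 57.5
  student_id=10: AVG(grade) = 61.5
  student_id=13: AVG(grade) = 71.0

1 | 72 ; 2 | 53 ; 3 | 51 ; 5 | 71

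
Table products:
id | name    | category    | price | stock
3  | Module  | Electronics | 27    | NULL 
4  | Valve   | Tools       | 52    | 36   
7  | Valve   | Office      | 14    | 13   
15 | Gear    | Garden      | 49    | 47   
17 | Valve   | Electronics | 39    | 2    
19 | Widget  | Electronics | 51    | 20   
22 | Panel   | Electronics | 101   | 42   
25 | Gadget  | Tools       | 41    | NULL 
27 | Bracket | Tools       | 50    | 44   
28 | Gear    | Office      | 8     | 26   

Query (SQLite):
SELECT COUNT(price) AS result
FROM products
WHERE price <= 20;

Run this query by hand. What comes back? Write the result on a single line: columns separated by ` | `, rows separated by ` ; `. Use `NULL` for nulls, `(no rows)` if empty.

2

Rows where price <= 20 → price values: [14, 8].
COUNT(price) counts non-NULL values → 2.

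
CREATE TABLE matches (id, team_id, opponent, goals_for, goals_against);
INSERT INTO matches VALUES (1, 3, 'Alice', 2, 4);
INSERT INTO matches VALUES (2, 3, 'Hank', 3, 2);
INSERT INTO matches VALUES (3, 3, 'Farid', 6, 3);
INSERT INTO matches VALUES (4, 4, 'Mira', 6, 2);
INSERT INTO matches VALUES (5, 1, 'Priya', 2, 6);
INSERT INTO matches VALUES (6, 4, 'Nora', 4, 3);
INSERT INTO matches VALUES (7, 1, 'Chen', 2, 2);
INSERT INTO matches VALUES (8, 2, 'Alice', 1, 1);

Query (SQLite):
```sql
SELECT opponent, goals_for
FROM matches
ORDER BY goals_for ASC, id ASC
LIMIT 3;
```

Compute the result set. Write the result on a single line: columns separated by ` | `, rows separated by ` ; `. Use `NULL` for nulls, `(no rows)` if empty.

Alice | 1 ; Alice | 2 ; Priya | 2

Sort by goals_for asc, tiebreak id asc: (1, id=8), (2, id=1), (2, id=5), (2, id=7), (3, id=2), (4, id=6) …. Take first 3.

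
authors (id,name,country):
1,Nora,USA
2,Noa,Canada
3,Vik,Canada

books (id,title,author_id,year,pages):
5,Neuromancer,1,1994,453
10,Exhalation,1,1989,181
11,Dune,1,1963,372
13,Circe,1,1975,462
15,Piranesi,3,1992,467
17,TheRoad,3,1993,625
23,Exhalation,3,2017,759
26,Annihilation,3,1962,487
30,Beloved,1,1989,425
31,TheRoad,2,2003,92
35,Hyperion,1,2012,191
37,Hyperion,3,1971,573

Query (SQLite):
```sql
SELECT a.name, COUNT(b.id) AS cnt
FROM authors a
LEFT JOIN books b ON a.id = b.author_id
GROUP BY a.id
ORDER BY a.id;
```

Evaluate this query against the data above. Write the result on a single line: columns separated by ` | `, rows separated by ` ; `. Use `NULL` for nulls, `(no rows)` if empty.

Nora | 6 ; Noa | 1 ; Vik | 5

LEFT JOIN keeps every authors row; unmatched ones get NULL for books columns.
Group by authors.id and compute COUNT(b.id). COUNT(col) of an all-NULL group is 0.
  1: ids {5, 10, 11, 13, 30, 35} → COUNT(b.id)=6
  2: ids {31} → COUNT(b.id)=1
  3: ids {15, 17, 23, 26, 37} → COUNT(b.id)=5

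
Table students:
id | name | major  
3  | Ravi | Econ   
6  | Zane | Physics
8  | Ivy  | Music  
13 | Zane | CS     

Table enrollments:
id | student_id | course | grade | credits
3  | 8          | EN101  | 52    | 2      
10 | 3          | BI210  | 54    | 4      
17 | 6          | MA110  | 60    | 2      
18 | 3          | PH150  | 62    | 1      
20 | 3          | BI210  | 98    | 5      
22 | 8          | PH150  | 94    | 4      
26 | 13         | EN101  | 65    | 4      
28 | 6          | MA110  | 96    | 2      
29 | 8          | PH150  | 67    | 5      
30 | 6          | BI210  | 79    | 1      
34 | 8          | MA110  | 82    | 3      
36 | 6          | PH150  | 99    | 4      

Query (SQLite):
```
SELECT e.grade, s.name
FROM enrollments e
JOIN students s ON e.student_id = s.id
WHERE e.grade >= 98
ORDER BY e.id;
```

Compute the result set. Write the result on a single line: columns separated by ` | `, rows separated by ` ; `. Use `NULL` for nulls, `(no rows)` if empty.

Each enrollments row matches the students row where student_id = students.id.
Then keep rows with e.grade >= 98.

98 | Ravi ; 99 | Zane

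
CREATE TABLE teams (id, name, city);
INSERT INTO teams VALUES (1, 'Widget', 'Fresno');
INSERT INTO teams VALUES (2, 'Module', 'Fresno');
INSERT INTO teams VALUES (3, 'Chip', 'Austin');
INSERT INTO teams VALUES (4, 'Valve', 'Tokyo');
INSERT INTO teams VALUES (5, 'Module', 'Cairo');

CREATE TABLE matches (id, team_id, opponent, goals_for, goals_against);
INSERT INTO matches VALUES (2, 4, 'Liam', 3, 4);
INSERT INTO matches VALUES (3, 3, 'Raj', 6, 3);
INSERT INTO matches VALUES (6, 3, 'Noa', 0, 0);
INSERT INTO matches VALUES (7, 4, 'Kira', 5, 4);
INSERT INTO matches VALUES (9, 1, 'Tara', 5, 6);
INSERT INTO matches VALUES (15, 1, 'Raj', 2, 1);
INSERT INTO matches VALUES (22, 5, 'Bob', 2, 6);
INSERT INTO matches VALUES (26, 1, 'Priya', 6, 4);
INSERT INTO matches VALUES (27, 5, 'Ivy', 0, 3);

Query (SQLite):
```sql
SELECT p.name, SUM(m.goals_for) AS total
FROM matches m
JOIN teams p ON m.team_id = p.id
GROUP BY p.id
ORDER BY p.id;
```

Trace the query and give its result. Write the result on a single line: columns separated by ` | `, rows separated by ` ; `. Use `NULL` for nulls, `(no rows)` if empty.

Join each matches row to its teams via team_id.
Group joined rows by teams.id; compute SUM(m.goals_for) per group.
  1: ids {9, 15, 26} → SUM(m.goals_for)=13
  3: ids {3, 6} → SUM(m.goals_for)=6
  4: ids {2, 7} → SUM(m.goals_for)=8
  5: ids {22, 27} → SUM(m.goals_for)=2

Widget | 13 ; Chip | 6 ; Valve | 8 ; Module | 2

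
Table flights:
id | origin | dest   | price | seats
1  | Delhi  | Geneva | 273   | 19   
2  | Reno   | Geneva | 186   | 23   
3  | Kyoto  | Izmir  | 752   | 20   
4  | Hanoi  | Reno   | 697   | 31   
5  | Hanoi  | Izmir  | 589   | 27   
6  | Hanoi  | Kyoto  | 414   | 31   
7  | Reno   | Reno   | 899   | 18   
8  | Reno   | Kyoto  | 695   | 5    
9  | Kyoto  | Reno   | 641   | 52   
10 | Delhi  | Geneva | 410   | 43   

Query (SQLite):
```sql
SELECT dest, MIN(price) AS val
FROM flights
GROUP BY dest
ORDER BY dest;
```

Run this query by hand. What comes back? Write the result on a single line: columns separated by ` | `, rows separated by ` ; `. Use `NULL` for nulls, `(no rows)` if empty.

Partition flights by dest; compute MIN(price) within each group.
  Geneva: ids {1, 2, 10} → MIN(price)=186
  Izmir: ids {3, 5} → MIN(price)=589
  Kyoto: ids {6, 8} → MIN(price)=414
  Reno: ids {4, 7, 9} → MIN(price)=641

Geneva | 186 ; Izmir | 589 ; Kyoto | 414 ; Reno | 641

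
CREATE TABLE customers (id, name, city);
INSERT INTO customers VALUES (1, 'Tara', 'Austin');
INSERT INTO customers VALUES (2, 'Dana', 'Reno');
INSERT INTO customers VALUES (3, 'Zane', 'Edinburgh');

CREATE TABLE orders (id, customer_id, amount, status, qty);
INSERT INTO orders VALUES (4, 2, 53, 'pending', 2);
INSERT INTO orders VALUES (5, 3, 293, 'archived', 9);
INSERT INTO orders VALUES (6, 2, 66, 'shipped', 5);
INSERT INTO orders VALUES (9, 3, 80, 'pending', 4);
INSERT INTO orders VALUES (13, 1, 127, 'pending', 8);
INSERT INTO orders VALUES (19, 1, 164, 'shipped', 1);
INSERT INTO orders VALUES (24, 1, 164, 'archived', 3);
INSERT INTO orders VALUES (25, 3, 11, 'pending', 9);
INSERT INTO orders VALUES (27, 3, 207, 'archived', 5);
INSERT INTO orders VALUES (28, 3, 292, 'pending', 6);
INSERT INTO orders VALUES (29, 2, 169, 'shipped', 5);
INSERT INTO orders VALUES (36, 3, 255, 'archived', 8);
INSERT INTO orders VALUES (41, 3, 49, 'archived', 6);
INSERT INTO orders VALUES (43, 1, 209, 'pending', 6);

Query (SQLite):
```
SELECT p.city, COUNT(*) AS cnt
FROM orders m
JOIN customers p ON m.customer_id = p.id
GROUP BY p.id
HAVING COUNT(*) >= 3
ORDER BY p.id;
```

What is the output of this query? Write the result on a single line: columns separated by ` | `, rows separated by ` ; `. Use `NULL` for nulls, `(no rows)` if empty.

Join each orders row to its customers via customer_id.
Group joined rows by customers.id; compute COUNT(*) per group.
HAVING: keep groups with count ≥ 3.
  1: ids {13, 19, 24, 43} → COUNT(*)=4
  2: ids {4, 6, 29} → COUNT(*)=3
  3: ids {5, 9, 25, 27, 28, 36, 41} → COUNT(*)=7

Austin | 4 ; Reno | 3 ; Edinburgh | 7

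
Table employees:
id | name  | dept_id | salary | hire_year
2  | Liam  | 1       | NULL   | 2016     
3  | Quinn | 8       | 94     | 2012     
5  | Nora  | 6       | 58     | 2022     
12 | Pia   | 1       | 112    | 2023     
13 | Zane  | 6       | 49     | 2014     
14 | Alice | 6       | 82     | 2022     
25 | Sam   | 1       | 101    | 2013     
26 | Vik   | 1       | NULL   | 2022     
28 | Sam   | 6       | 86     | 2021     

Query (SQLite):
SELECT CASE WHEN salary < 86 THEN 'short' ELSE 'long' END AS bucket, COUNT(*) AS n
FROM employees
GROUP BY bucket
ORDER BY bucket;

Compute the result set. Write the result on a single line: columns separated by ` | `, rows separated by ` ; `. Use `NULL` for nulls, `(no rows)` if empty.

long | 6 ; short | 3

Bucket rows by salary < 86 → 'short' else 'long'; count each bucket.
NULL < 86 is unknown, so NULL salary falls into ELSE → 'long'.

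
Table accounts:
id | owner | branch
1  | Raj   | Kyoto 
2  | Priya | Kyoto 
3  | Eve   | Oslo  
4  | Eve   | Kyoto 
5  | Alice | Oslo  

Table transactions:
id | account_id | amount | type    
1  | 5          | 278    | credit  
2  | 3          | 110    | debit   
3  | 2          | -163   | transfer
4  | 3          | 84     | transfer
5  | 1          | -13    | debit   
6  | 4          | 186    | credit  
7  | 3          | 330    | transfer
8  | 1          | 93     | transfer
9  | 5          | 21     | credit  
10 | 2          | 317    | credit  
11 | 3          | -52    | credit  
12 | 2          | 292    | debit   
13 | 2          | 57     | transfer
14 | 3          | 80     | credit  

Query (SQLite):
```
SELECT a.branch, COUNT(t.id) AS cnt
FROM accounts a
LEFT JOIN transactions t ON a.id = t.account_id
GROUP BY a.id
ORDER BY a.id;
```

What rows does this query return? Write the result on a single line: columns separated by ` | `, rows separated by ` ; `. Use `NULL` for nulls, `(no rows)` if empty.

LEFT JOIN keeps every accounts row; unmatched ones get NULL for transactions columns.
Group by accounts.id and compute COUNT(t.id). COUNT(col) of an all-NULL group is 0.
  1: ids {5, 8} → COUNT(t.id)=2
  2: ids {3, 10, 12, 13} → COUNT(t.id)=4
  3: ids {2, 4, 7, 11, 14} → COUNT(t.id)=5
  4: ids {6} → COUNT(t.id)=1
  5: ids {1, 9} → COUNT(t.id)=2

Kyoto | 2 ; Kyoto | 4 ; Oslo | 5 ; Kyoto | 1 ; Oslo | 2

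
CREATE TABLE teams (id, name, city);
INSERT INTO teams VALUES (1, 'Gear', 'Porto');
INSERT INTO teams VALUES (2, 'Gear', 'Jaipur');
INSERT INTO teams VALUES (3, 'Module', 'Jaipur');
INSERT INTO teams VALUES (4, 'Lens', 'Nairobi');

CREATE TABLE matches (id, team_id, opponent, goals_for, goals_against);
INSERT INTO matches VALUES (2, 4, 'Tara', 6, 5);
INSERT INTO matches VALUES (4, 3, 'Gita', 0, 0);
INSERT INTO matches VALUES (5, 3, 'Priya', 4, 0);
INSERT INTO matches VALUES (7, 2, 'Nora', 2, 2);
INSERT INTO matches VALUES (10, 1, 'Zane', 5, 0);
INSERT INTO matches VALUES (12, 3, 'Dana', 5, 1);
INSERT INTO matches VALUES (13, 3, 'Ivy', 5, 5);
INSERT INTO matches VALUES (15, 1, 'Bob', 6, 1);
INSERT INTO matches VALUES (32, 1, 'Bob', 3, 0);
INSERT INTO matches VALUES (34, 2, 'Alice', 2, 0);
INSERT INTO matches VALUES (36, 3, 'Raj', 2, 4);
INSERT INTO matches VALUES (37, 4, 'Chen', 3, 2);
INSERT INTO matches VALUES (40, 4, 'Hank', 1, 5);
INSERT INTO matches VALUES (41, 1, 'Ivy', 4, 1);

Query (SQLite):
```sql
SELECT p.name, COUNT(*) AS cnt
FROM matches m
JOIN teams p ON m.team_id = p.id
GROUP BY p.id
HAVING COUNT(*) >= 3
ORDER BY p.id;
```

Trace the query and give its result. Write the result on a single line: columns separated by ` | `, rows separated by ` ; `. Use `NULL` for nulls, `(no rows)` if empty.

Join each matches row to its teams via team_id.
Group joined rows by teams.id; compute COUNT(*) per group.
HAVING: keep groups with count ≥ 3.
  1: ids {10, 15, 32, 41} → COUNT(*)=4
  2: ids {7, 34} → COUNT(*)=2
  3: ids {4, 5, 12, 13, 36} → COUNT(*)=5
  4: ids {2, 37, 40} → COUNT(*)=3

Gear | 4 ; Module | 5 ; Lens | 3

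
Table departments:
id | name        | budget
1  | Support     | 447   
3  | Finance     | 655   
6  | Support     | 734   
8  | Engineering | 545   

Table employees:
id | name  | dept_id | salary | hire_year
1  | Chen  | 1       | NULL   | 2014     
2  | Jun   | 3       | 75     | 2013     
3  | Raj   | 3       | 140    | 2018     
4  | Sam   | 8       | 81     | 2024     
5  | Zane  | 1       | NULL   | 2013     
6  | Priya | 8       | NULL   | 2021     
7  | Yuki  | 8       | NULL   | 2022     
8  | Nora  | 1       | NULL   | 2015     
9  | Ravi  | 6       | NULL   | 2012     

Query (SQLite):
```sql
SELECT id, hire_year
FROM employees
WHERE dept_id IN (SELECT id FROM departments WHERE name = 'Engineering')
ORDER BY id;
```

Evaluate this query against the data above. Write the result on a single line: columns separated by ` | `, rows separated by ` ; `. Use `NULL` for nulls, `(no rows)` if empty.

Inner query: departments.id where name = 'Engineering'.
Outer: keep employees rows whose dept_id is in that set.
Inner query → {8}

4 | 2024 ; 6 | 2021 ; 7 | 2022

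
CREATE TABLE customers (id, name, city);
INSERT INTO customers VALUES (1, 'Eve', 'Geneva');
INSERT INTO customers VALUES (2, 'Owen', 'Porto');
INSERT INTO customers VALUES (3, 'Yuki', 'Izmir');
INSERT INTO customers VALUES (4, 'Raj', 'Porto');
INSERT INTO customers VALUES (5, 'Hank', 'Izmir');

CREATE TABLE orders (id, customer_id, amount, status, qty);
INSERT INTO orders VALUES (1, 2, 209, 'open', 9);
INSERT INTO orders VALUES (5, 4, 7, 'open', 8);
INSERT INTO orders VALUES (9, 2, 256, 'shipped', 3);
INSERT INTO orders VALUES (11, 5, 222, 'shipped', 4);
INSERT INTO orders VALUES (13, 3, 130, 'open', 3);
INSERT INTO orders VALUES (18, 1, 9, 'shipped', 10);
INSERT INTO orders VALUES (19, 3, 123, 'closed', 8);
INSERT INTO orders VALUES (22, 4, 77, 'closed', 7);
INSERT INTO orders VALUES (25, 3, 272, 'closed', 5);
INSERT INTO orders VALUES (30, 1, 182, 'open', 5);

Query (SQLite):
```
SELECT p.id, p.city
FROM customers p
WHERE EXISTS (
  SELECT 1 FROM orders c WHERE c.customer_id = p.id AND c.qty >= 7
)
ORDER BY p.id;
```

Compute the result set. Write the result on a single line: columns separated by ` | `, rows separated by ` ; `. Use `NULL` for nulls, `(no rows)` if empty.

1 | Geneva ; 2 | Porto ; 3 | Izmir ; 4 | Porto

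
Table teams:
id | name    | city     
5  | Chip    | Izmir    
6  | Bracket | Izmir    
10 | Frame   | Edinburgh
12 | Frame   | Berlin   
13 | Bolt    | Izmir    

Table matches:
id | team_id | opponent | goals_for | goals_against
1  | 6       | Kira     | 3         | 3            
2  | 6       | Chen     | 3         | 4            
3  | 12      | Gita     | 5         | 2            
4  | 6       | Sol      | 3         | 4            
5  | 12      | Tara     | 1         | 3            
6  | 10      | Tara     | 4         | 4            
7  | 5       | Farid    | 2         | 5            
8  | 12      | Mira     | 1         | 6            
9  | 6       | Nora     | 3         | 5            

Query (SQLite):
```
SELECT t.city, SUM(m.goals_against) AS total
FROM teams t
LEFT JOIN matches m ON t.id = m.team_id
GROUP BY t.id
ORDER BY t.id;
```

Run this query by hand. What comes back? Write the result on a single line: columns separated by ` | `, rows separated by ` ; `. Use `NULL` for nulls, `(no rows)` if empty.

LEFT JOIN keeps every teams row; unmatched ones get NULL for matches columns.
Group by teams.id and compute SUM(m.goals_against). SUM over an all-NULL group is NULL.
  5: ids {7} → SUM(m.goals_against)=5
  6: ids {1, 2, 4, 9} → SUM(m.goals_against)=16
  10: ids {6} → SUM(m.goals_against)=4
  12: ids {3, 5, 8} → SUM(m.goals_against)=11
  13: ids {—} → SUM(m.goals_against)=NULL

Izmir | 5 ; Izmir | 16 ; Edinburgh | 4 ; Berlin | 11 ; Izmir | NULL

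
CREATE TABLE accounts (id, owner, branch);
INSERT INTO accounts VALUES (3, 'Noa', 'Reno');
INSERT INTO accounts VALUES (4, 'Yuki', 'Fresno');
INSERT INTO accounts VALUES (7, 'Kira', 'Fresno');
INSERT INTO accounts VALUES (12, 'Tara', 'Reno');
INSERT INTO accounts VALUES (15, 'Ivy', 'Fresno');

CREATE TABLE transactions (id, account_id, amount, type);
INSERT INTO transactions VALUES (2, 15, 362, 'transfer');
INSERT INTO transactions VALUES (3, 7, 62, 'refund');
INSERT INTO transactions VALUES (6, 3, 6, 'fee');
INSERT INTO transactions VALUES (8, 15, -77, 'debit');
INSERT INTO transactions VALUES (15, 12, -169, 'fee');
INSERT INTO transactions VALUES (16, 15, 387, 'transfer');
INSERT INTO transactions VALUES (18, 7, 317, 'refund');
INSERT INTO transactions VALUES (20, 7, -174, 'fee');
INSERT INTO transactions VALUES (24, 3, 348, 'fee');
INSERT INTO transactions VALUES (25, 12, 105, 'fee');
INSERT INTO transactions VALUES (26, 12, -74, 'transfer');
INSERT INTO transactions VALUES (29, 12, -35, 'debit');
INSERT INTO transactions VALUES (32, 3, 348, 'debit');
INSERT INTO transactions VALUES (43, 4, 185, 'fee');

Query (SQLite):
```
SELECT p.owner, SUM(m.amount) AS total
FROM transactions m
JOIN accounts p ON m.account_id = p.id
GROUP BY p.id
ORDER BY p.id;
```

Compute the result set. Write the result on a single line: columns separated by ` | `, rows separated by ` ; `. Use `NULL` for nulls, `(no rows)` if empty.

Join each transactions row to its accounts via account_id.
Group joined rows by accounts.id; compute SUM(m.amount) per group.
  3: ids {6, 24, 32} → SUM(m.amount)=702
  4: ids {43} → SUM(m.amount)=185
  7: ids {3, 18, 20} → SUM(m.amount)=205
  12: ids {15, 25, 26, 29} → SUM(m.amount)=-173
  15: ids {2, 8, 16} → SUM(m.amount)=672

Noa | 702 ; Yuki | 185 ; Kira | 205 ; Tara | -173 ; Ivy | 672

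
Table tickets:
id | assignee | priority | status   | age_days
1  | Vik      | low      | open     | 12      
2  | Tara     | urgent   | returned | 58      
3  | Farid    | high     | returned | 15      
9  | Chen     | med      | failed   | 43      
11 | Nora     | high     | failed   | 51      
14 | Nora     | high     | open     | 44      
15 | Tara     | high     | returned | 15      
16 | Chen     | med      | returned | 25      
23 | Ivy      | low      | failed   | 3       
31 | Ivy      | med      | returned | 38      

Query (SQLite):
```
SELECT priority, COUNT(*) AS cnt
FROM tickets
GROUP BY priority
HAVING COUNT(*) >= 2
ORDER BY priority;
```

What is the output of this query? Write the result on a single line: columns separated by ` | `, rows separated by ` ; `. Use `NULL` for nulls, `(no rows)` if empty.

high | 4 ; low | 2 ; med | 3

Partition tickets by priority; compute COUNT(*) within each group.
HAVING: keep groups with count ≥ 2.
  high: ids {3, 11, 14, 15} → COUNT(*)=4
  low: ids {1, 23} → COUNT(*)=2
  med: ids {9, 16, 31} → COUNT(*)=3
  urgent: ids {2} → COUNT(*)=1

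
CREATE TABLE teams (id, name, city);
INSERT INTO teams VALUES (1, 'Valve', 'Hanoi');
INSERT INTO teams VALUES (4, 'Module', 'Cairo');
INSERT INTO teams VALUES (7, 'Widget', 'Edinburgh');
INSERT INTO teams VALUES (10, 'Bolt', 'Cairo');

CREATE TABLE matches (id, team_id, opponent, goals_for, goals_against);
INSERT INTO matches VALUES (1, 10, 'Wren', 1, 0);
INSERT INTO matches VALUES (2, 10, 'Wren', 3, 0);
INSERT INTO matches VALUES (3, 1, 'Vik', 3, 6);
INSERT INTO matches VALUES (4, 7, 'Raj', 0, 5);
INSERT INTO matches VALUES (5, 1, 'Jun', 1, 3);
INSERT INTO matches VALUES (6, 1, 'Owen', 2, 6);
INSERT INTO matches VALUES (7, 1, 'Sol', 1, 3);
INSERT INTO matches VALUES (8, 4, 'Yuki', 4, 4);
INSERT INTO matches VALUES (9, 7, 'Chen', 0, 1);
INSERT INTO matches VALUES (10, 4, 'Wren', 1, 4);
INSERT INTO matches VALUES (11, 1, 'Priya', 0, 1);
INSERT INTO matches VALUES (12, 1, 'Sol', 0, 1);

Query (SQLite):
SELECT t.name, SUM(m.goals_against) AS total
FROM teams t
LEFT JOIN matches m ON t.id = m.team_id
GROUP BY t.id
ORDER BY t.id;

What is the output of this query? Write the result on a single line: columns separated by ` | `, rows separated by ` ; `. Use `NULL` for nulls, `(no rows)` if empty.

LEFT JOIN keeps every teams row; unmatched ones get NULL for matches columns.
Group by teams.id and compute SUM(m.goals_against). SUM over an all-NULL group is NULL.
  1: ids {3, 5, 6, 7, 11, 12} → SUM(m.goals_against)=20
  4: ids {8, 10} → SUM(m.goals_against)=8
  7: ids {4, 9} → SUM(m.goals_against)=6
  10: ids {1, 2} → SUM(m.goals_against)=0

Valve | 20 ; Module | 8 ; Widget | 6 ; Bolt | 0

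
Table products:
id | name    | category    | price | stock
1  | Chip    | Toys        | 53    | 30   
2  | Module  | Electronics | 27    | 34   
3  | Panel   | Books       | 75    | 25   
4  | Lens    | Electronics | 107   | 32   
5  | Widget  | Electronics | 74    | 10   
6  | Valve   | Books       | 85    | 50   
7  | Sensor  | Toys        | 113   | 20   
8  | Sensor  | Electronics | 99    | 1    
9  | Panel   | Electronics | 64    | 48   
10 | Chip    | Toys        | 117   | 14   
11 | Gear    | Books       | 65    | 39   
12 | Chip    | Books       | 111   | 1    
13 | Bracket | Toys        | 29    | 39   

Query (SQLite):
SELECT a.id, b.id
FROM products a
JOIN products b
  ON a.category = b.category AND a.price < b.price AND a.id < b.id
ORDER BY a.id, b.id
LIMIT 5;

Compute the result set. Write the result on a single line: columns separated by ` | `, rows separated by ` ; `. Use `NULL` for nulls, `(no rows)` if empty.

Pairs (a,b) with same category, a.price < b.price, a.id < b.id.
category groups: Books:{3,6,11,12} Electronics:{2,4,5,8,9} Toys:{1,7,10,13}
Ordered by (a.id, b.id); first 5.

1 | 7 ; 1 | 10 ; 2 | 4 ; 2 | 5 ; 2 | 8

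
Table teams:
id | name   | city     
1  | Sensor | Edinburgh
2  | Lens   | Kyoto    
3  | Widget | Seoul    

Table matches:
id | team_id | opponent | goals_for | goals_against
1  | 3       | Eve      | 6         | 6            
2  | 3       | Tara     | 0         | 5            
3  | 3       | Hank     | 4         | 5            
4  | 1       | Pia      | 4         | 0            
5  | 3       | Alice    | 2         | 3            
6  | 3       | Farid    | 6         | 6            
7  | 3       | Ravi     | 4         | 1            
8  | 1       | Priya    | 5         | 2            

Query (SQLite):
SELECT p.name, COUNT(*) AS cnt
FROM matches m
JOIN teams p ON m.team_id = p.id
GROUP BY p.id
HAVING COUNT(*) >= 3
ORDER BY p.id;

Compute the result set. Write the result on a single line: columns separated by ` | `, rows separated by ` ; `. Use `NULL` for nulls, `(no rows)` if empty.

Join each matches row to its teams via team_id.
Group joined rows by teams.id; compute COUNT(*) per group.
HAVING: keep groups with count ≥ 3.
  1: ids {4, 8} → COUNT(*)=2
  3: ids {1, 2, 3, 5, 6, 7} → COUNT(*)=6

Widget | 6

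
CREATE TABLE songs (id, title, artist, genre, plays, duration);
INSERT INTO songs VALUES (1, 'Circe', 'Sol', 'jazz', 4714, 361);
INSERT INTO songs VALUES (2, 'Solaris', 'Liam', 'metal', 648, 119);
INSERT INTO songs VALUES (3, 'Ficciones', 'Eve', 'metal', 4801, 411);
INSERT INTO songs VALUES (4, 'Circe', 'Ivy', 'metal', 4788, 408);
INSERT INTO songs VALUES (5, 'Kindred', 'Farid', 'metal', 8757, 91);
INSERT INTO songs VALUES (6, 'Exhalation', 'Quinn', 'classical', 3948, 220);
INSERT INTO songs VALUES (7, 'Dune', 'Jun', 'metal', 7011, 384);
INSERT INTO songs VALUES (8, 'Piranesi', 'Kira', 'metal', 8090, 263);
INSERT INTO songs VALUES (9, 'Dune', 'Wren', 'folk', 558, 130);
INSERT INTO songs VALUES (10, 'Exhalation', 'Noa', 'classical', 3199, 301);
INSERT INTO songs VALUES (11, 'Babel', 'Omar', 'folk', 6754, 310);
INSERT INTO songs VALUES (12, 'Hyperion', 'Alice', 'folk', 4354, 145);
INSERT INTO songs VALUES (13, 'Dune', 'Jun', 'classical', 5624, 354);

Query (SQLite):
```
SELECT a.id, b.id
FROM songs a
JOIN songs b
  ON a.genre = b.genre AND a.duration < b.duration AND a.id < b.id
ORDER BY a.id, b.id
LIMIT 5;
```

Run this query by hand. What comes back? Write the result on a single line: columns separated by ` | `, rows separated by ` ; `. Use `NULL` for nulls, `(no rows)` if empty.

Pairs (a,b) with same genre, a.duration < b.duration, a.id < b.id.
genre groups: classical:{6,10,13} folk:{9,11,12} jazz:{1} metal:{2,3,4,5,7,8}
Ordered by (a.id, b.id); first 5.

2 | 3 ; 2 | 4 ; 2 | 7 ; 2 | 8 ; 5 | 7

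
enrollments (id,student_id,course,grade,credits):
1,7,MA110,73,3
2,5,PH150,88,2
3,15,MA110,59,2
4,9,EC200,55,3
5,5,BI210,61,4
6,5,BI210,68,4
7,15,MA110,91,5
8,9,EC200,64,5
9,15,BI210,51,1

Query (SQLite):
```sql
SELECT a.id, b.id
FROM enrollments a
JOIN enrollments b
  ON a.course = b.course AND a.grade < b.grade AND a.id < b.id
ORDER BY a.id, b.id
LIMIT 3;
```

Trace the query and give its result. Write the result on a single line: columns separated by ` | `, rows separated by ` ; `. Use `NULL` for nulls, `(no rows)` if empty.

Pairs (a,b) with same course, a.grade < b.grade, a.id < b.id.
course groups: BI210:{5,6,9} EC200:{4,8} MA110:{1,3,7} PH150:{2}
Ordered by (a.id, b.id); first 3.

1 | 7 ; 3 | 7 ; 4 | 8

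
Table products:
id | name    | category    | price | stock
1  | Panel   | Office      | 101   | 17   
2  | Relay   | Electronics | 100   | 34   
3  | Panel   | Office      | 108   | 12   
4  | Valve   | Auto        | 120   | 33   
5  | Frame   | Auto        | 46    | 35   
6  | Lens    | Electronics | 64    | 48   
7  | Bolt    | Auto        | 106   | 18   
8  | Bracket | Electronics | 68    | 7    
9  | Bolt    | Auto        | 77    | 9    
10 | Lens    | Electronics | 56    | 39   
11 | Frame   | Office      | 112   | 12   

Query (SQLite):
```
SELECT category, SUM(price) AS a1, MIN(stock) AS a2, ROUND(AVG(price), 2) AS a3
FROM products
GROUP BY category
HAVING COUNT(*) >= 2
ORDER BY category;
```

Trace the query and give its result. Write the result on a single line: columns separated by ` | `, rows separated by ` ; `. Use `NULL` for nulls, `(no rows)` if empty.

Group products by category.
Per group compute: SUM(price), MIN(stock), ROUND(AVG(price), 2).
HAVING: drop groups with fewer than 2 rows.
  Auto: ids {4, 5, 7, 9} → SUM(price)=349, MIN(stock)=9, ROUND(AVG(price), 2)=87.25
  Electronics: ids {2, 6, 8, 10} → SUM(price)=288, MIN(stock)=7, ROUND(AVG(price), 2)=72
  Office: ids {1, 3, 11} → SUM(price)=321, MIN(stock)=12, ROUND(AVG(price), 2)=107

Auto | 349 | 9 | 87.25 ; Electronics | 288 | 7 | 72 ; Office | 321 | 12 | 107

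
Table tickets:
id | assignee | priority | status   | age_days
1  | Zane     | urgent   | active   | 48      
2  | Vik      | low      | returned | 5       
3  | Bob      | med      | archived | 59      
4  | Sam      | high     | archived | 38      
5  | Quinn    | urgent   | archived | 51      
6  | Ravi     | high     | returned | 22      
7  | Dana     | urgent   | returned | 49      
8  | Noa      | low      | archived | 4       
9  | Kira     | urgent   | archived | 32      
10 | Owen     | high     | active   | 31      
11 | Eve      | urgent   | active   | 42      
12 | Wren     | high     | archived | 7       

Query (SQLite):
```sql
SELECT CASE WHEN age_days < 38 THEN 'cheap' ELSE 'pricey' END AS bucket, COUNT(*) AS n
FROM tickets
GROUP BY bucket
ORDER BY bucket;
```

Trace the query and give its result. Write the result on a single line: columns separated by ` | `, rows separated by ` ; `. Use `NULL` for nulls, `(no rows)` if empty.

cheap | 6 ; pricey | 6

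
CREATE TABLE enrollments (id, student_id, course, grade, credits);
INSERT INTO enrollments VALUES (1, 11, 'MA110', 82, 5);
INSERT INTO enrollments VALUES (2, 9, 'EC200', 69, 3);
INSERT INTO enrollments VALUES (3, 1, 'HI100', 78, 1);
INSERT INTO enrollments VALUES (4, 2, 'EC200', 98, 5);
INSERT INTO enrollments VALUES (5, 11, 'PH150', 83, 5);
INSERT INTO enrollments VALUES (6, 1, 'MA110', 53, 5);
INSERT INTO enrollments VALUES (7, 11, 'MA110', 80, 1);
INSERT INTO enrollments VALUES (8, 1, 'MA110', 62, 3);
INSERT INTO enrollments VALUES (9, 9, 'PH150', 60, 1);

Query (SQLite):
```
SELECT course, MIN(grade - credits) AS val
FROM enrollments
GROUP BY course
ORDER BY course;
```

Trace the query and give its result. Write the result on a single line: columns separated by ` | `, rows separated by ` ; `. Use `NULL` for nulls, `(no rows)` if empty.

For each row compute grade - credits.
Group by course; take MIN of the expression per group.
  EC200: ids {2, 4} → MIN(grade - credits)=66
  HI100: ids {3} → MIN(grade - credits)=77
  MA110: ids {1, 6, 7, 8} → MIN(grade - credits)=48
  PH150: ids {5, 9} → MIN(grade - credits)=59

EC200 | 66 ; HI100 | 77 ; MA110 | 48 ; PH150 | 59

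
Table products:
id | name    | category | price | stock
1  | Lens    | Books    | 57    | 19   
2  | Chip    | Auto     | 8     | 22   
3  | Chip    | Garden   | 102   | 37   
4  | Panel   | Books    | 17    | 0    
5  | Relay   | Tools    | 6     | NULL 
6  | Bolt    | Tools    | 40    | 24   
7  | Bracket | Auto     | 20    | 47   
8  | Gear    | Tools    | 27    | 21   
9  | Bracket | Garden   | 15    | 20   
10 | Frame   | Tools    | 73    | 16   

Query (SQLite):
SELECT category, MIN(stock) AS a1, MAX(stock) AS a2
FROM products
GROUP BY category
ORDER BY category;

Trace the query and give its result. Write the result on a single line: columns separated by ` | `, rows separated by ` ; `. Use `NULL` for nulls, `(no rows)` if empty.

Group products by category.
Per group compute: MIN(stock), MAX(stock).
  Auto: ids {2, 7} → MIN(stock)=22, MAX(stock)=47
  Books: ids {1, 4} → MIN(stock)=0, MAX(stock)=19
  Garden: ids {3, 9} → MIN(stock)=20, MAX(stock)=37
  Tools: ids {5, 6, 8, 10} → MIN(stock)=16, MAX(stock)=24

Auto | 22 | 47 ; Books | 0 | 19 ; Garden | 20 | 37 ; Tools | 16 | 24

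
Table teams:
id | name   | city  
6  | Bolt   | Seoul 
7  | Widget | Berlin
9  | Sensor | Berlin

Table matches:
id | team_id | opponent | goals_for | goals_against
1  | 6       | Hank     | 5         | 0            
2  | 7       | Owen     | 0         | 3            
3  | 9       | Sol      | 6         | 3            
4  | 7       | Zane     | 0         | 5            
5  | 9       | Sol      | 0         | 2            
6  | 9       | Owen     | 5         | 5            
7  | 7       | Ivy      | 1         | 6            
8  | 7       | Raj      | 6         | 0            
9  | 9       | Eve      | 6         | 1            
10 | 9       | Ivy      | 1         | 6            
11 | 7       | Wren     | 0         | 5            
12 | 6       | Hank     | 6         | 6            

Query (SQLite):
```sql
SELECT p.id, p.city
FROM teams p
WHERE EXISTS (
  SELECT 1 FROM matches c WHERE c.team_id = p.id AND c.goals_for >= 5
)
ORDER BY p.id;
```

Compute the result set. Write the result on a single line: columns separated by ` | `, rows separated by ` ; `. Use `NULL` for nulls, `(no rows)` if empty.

6 | Seoul ; 7 | Berlin ; 9 | Berlin

For each teams row, check whether any matches with matching team_id has goals_for >= 5.
Keep rows where that is true.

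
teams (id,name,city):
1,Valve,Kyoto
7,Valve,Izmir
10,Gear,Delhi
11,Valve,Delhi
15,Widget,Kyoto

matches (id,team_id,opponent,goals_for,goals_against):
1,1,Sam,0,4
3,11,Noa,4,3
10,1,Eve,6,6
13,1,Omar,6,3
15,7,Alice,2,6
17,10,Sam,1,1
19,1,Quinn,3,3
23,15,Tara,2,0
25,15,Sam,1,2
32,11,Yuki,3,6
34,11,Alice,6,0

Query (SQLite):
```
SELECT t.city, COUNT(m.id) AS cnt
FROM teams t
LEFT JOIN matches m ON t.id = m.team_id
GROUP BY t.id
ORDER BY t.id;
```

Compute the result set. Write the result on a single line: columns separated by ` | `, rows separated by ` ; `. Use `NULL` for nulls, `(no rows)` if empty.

LEFT JOIN keeps every teams row; unmatched ones get NULL for matches columns.
Group by teams.id and compute COUNT(m.id). COUNT(col) of an all-NULL group is 0.
  1: ids {1, 10, 13, 19} → COUNT(m.id)=4
  7: ids {15} → COUNT(m.id)=1
  10: ids {17} → COUNT(m.id)=1
  11: ids {3, 32, 34} → COUNT(m.id)=3
  15: ids {23, 25} → COUNT(m.id)=2

Kyoto | 4 ; Izmir | 1 ; Delhi | 1 ; Delhi | 3 ; Kyoto | 2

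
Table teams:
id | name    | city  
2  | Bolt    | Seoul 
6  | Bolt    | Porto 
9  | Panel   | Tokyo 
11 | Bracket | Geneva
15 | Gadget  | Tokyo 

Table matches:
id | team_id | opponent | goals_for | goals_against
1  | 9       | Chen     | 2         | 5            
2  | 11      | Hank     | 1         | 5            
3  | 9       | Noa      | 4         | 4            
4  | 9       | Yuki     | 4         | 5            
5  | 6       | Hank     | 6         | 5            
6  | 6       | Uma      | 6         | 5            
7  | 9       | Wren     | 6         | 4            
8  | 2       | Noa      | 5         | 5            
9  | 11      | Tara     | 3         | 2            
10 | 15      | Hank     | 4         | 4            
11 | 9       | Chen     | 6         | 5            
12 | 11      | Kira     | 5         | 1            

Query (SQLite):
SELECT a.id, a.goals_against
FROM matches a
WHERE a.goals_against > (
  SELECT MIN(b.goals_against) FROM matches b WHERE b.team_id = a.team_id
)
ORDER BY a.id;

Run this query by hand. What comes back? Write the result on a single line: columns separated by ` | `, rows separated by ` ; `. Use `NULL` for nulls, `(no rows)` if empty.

For each matches row a, compute MIN(goals_against) over rows sharing a.team_id.
Keep row a if a.goals_against > that per-group MIN.
  team_id=2: MIN(goals_against) = 5
  team_id=6: MIN(goals_against) = 5
  team_id=9: MIN(goals_against) = 4
  team_id=11: MIN(goals_against) = 1
  team_id=15: MIN(goals_against) = 4

1 | 5 ; 2 | 5 ; 4 | 5 ; 9 | 2 ; 11 | 5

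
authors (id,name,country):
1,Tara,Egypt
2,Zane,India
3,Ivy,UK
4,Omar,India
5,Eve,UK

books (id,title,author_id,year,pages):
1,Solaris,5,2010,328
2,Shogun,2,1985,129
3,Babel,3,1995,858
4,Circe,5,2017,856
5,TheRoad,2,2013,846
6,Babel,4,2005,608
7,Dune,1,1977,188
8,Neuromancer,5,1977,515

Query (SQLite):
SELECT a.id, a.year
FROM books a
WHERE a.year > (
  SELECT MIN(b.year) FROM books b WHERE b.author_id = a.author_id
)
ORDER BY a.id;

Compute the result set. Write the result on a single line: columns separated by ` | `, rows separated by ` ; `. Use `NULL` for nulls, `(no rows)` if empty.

1 | 2010 ; 4 | 2017 ; 5 | 2013

For each books row a, compute MIN(year) over rows sharing a.author_id.
Keep row a if a.year > that per-group MIN.
  author_id=1: MIN(year) = 1977
  author_id=2: MIN(year) = 1985
  author_id=3: MIN(year) = 1995
  author_id=4: MIN(year) = 2005
  author_id=5: MIN(year) = 1977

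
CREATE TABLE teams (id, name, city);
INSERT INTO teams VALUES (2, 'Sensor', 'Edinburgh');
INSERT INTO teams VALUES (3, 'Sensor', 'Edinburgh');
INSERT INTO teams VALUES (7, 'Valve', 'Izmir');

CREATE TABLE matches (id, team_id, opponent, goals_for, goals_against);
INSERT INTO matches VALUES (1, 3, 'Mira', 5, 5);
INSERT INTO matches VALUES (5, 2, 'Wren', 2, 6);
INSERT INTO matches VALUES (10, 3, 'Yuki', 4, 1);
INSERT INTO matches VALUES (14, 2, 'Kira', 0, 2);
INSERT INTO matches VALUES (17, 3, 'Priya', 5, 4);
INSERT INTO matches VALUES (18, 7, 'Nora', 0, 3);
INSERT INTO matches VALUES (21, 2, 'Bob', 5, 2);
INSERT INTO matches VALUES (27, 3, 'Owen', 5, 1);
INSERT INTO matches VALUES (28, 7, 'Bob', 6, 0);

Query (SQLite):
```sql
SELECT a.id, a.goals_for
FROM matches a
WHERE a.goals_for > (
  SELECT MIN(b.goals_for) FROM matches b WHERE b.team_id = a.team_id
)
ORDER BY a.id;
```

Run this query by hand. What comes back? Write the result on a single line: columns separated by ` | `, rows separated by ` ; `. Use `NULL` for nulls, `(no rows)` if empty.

For each matches row a, compute MIN(goals_for) over rows sharing a.team_id.
Keep row a if a.goals_for > that per-group MIN.
  team_id=2: MIN(goals_for) = 0
  team_id=3: MIN(goals_for) = 4
  team_id=7: MIN(goals_for) = 0

1 | 5 ; 5 | 2 ; 17 | 5 ; 21 | 5 ; 27 | 5 ; 28 | 6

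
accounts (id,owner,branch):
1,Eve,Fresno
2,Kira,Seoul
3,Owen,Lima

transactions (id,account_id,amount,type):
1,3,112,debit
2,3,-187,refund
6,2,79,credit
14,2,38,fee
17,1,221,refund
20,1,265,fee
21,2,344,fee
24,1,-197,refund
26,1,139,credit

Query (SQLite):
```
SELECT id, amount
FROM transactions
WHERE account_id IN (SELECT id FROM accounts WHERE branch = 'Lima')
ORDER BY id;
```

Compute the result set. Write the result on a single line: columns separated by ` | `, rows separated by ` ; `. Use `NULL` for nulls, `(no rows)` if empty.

1 | 112 ; 2 | -187

Inner query: accounts.id where branch = 'Lima'.
Outer: keep transactions rows whose account_id is in that set.
Inner query → {3}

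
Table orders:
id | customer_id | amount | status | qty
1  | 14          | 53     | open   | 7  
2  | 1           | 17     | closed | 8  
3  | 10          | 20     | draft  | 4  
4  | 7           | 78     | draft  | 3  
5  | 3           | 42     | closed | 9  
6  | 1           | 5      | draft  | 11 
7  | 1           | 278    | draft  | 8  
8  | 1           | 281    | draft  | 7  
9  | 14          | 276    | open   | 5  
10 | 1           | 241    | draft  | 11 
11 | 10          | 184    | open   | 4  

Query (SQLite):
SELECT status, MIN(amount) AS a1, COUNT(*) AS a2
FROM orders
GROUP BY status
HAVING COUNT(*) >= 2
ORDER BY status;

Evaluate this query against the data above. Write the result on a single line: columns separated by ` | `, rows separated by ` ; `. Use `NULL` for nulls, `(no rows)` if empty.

Group orders by status.
Per group compute: MIN(amount), COUNT(*).
HAVING: drop groups with fewer than 2 rows.
  closed: ids {2, 5} → MIN(amount)=17, COUNT(*)=2
  draft: ids {3, 4, 6, 7, 8, 10} → MIN(amount)=5, COUNT(*)=6
  open: ids {1, 9, 11} → MIN(amount)=53, COUNT(*)=3

closed | 17 | 2 ; draft | 5 | 6 ; open | 53 | 3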